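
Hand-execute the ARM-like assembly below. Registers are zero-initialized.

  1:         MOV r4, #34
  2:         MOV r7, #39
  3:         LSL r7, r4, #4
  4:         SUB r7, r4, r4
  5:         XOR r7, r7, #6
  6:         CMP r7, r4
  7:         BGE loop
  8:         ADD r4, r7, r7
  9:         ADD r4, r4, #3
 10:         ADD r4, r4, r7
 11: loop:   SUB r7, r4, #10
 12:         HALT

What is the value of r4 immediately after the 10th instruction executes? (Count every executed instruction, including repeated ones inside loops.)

MOV r4, #34 → r4=34
MOV r7, #39 → r7=39
LSL r7, r4, #4 → r7=34<<4=544
SUB r7, r4, r4 → r7=34-34=0
XOR r7, r7, #6 → r7=0^6=6
CMP r7, r4  (cmp 6,34)
BGE loop: not taken
ADD r4, r7, r7 → r4=6+6=12
ADD r4, r4, #3 → r4=12+3=15
ADD r4, r4, r7 → r4=15+6=21
After step 10: r4 = 21.

21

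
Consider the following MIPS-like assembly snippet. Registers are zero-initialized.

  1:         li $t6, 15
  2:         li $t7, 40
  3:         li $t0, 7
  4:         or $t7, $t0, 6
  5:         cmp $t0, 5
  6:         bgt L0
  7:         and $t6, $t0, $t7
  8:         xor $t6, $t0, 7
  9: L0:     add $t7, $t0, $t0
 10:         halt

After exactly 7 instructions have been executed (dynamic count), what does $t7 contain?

14

after li $t6, 15: $t6=15
after li $t7, 40: $t7=40
after li $t0, 7: $t0=7
after or $t7, $t0, 6: $t7=7|6=7
cmp $t0, 5  (cmp 7,5)
bgt L0: taken
after add $t7, $t0, $t0: $t7=7+7=14
After step 7: $t7 = 14.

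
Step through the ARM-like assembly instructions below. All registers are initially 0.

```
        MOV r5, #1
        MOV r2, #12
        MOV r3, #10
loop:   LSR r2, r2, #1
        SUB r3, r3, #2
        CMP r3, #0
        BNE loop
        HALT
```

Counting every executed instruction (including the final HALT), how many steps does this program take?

24

r5=1
r2=12
r3=10
r2=12>>1=6
r3=10-2=8
CMP r3, #0  (cmp 8,0)
BNE loop: taken
r2=6>>1=3
r3=8-2=6
CMP r3, #0  (cmp 6,0)
BNE loop: taken
r2=3>>1=1
r3=6-2=4
CMP r3, #0  (cmp 4,0)
BNE loop: taken
r2=1>>1=0
r3=4-2=2
CMP r3, #0  (cmp 2,0)
BNE loop: taken
r2=0>>1=0
r3=2-2=0
CMP r3, #0  (cmp 0,0)
BNE loop: not taken
halt.
Total executed instructions: 24.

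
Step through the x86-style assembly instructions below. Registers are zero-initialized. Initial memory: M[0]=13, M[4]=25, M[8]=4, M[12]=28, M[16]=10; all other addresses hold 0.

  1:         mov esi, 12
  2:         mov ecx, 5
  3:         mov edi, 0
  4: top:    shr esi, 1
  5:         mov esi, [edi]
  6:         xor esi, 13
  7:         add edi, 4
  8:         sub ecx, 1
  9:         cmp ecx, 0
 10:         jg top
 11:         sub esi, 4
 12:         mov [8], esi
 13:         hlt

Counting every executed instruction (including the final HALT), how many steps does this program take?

esi=12
ecx=5
edi=0
esi=12>>1=6
esi=M[0]=13
esi=13^13=0
edi=0+4=4
ecx=5-1=4
cmp ecx, 0  (cmp 4,0)
jg top: taken
esi=0>>1=0
esi=M[4]=25
esi=25^13=20
edi=4+4=8
ecx=4-1=3
cmp ecx, 0  (cmp 3,0)
jg top: taken
esi=20>>1=10
esi=M[8]=4
esi=4^13=9
edi=8+4=12
ecx=3-1=2
cmp ecx, 0  (cmp 2,0)
jg top: taken
esi=9>>1=4
esi=M[12]=28
esi=28^13=17
edi=12+4=16
ecx=2-1=1
cmp ecx, 0  (cmp 1,0)
jg top: taken
esi=17>>1=8
esi=M[16]=10
esi=10^13=7
edi=16+4=20
ecx=1-1=0
cmp ecx, 0  (cmp 0,0)
jg top: not taken
esi=7-4=3
mov [8], esi → M[8]=3
halt.
Total executed instructions: 41.

41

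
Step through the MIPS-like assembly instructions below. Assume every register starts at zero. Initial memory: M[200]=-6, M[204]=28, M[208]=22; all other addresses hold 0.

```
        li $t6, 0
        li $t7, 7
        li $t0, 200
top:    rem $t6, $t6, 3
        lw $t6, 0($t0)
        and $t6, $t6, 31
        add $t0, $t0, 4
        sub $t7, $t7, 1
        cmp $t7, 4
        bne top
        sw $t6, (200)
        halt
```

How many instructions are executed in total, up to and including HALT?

26

after li $t6, 0: $t6=0
after li $t7, 7: $t7=7
after li $t0, 200: $t0=200
after rem $t6, $t6, 3: $t6=0%3=0
after lw $t6, 0($t0): $t6=M[200]=-6
after and $t6, $t6, 31: $t6=(-6)&31=26
after add $t0, $t0, 4: $t0=200+4=204
after sub $t7, $t7, 1: $t7=7-1=6
cmp $t7, 4  (cmp 6,4)
bne top: taken
after rem $t6, $t6, 3: $t6=26%3=2
after lw $t6, 0($t0): $t6=M[204]=28
after and $t6, $t6, 31: $t6=28&31=28
after add $t0, $t0, 4: $t0=204+4=208
after sub $t7, $t7, 1: $t7=6-1=5
cmp $t7, 4  (cmp 5,4)
bne top: taken
after rem $t6, $t6, 3: $t6=28%3=1
after lw $t6, 0($t0): $t6=M[208]=22
after and $t6, $t6, 31: $t6=22&31=22
after add $t0, $t0, 4: $t0=208+4=212
after sub $t7, $t7, 1: $t7=5-1=4
cmp $t7, 4  (cmp 4,4)
bne top: not taken
sw $t6, (200) → M[200]=22
halt.
Total executed instructions: 26.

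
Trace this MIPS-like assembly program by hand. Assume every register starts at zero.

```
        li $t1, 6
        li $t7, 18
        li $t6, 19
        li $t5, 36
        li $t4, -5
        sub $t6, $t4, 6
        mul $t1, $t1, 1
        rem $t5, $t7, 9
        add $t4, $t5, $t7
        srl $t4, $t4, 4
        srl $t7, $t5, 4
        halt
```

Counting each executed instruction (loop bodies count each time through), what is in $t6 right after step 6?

li $t1, 6 → $t1=6
li $t7, 18 → $t7=18
li $t6, 19 → $t6=19
li $t5, 36 → $t5=36
li $t4, -5 → $t4=-5
sub $t6, $t4, 6 → $t6=(-5)-6=-11
After step 6: $t6 = -11.

-11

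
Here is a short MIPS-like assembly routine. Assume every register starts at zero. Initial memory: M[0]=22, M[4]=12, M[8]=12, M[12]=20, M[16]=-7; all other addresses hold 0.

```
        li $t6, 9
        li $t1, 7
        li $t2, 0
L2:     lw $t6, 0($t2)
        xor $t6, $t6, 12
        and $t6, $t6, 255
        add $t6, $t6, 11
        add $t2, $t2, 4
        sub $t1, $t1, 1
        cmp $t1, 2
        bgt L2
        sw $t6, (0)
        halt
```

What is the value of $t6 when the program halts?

$t6=9
$t1=7
$t2=0
$t6=M[0]=22
$t6=22^12=26
$t6=26&255=26
$t6=26+11=37
$t2=0+4=4
$t1=7-1=6
cmp $t1, 2  (cmp 6,2)
bgt L2: taken
$t6=M[4]=12
$t6=12^12=0
$t6=0&255=0
$t6=0+11=11
$t2=4+4=8
$t1=6-1=5
cmp $t1, 2  (cmp 5,2)
bgt L2: taken
$t6=M[8]=12
$t6=12^12=0
$t6=0&255=0
$t6=0+11=11
$t2=8+4=12
$t1=5-1=4
cmp $t1, 2  (cmp 4,2)
bgt L2: taken
$t6=M[12]=20
$t6=20^12=24
$t6=24&255=24
$t6=24+11=35
$t2=12+4=16
$t1=4-1=3
cmp $t1, 2  (cmp 3,2)
bgt L2: taken
$t6=M[16]=-7
$t6=(-7)^12=-11
$t6=(-11)&255=245
$t6=245+11=256
$t2=16+4=20
$t1=3-1=2
cmp $t1, 2  (cmp 2,2)
bgt L2: not taken
sw $t6, (0) → M[0]=256
halt.

256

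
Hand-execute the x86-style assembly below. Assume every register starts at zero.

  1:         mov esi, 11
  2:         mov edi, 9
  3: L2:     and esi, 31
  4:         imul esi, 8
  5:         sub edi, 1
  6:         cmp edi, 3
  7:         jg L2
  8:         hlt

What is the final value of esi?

0

mov esi, 11 → esi=11
mov edi, 9 → edi=9
and esi, 31 → esi=11&31=11
imul esi, 8 → esi=11*8=88
sub edi, 1 → edi=9-1=8
cmp edi, 3  (cmp 8,3)
jg L2: taken
and esi, 31 → esi=88&31=24
imul esi, 8 → esi=24*8=192
sub edi, 1 → edi=8-1=7
cmp edi, 3  (cmp 7,3)
jg L2: taken
and esi, 31 → esi=192&31=0
imul esi, 8 → esi=0*8=0
sub edi, 1 → edi=7-1=6
cmp edi, 3  (cmp 6,3)
jg L2: taken
and esi, 31 → esi=0&31=0
imul esi, 8 → esi=0*8=0
sub edi, 1 → edi=6-1=5
cmp edi, 3  (cmp 5,3)
jg L2: taken
and esi, 31 → esi=0&31=0
imul esi, 8 → esi=0*8=0
sub edi, 1 → edi=5-1=4
cmp edi, 3  (cmp 4,3)
jg L2: taken
and esi, 31 → esi=0&31=0
imul esi, 8 → esi=0*8=0
sub edi, 1 → edi=4-1=3
cmp edi, 3  (cmp 3,3)
jg L2: not taken
halt.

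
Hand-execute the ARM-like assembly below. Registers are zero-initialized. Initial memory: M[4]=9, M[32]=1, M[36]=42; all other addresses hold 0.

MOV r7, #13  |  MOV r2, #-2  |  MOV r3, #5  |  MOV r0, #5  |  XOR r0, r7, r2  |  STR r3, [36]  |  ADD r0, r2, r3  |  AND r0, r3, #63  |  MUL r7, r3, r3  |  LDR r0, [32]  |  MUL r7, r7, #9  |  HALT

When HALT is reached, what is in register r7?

225

MOV r7, #13 → r7=13
MOV r2, #-2 → r2=-2
MOV r3, #5 → r3=5
MOV r0, #5 → r0=5
XOR r0, r7, r2 → r0=13^(-2)=-13
STR r3, [36] → M[36]=5
ADD r0, r2, r3 → r0=(-2)+5=3
AND r0, r3, #63 → r0=5&63=5
MUL r7, r3, r3 → r7=5*5=25
LDR r0, [32] → r0=M[32]=1
MUL r7, r7, #9 → r7=25*9=225
halt.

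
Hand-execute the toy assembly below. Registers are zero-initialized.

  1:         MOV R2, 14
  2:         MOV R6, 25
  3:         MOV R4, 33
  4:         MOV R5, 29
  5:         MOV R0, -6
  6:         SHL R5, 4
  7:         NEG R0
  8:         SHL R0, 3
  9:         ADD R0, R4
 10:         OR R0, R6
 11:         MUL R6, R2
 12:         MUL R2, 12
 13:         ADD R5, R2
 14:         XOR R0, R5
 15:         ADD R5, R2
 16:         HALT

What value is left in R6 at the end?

350

R2=14
R6=25
R4=33
R5=29
R0=-6
R5=29<<4=464
R0=-(-6)=6
R0=6<<3=48
R0=48+33=81
R0=81|25=89
R6=25*14=350
R2=14*12=168
R5=464+168=632
R0=89^632=545
R5=632+168=800
halt.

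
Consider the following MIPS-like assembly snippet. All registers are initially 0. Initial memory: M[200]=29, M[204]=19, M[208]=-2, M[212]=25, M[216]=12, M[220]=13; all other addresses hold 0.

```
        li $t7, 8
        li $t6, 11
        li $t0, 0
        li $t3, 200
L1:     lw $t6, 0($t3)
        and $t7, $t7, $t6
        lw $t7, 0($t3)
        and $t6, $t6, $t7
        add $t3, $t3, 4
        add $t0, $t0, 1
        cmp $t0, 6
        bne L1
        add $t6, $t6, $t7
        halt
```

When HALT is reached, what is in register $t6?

26

$t7=8
$t6=11
$t0=0
$t3=200
$t6=M[200]=29
$t7=8&29=8
$t7=M[200]=29
$t6=29&29=29
$t3=200+4=204
$t0=0+1=1
cmp $t0, 6  (cmp 1,6)
bne L1: taken
$t6=M[204]=19
$t7=29&19=17
$t7=M[204]=19
$t6=19&19=19
$t3=204+4=208
$t0=1+1=2
cmp $t0, 6  (cmp 2,6)
bne L1: taken
$t6=M[208]=-2
$t7=19&(-2)=18
$t7=M[208]=-2
$t6=(-2)&(-2)=-2
$t3=208+4=212
$t0=2+1=3
cmp $t0, 6  (cmp 3,6)
bne L1: taken
$t6=M[212]=25
$t7=(-2)&25=24
$t7=M[212]=25
$t6=25&25=25
$t3=212+4=216
$t0=3+1=4
cmp $t0, 6  (cmp 4,6)
bne L1: taken
$t6=M[216]=12
$t7=25&12=8
$t7=M[216]=12
$t6=12&12=12
$t3=216+4=220
$t0=4+1=5
cmp $t0, 6  (cmp 5,6)
bne L1: taken
$t6=M[220]=13
$t7=12&13=12
$t7=M[220]=13
$t6=13&13=13
$t3=220+4=224
$t0=5+1=6
cmp $t0, 6  (cmp 6,6)
bne L1: not taken
$t6=13+13=26
halt.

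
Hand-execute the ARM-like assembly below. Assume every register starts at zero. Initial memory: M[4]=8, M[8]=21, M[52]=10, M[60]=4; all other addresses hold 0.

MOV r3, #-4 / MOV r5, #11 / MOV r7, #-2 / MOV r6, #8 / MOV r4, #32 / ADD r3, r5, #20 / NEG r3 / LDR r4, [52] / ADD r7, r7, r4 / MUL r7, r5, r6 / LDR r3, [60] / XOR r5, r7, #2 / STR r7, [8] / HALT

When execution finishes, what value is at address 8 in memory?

88

r3=-4
r5=11
r7=-2
r6=8
r4=32
r3=11+20=31
r3=-(31)=-31
r4=M[52]=10
r7=(-2)+10=8
r7=11*8=88
r3=M[60]=4
r5=88^2=90
STR r7, [8] → M[8]=88
halt.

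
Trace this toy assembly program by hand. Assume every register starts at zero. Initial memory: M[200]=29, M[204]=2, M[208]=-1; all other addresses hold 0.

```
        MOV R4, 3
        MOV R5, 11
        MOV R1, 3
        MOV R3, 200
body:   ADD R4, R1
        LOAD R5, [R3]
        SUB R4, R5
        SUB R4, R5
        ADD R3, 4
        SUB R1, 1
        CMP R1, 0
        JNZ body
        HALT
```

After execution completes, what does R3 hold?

MOV R4, 3 → R4=3
MOV R5, 11 → R5=11
MOV R1, 3 → R1=3
MOV R3, 200 → R3=200
ADD R4, R1 → R4=3+3=6
LOAD R5, [R3] → R5=M[200]=29
SUB R4, R5 → R4=6-29=-23
SUB R4, R5 → R4=(-23)-29=-52
ADD R3, 4 → R3=200+4=204
SUB R1, 1 → R1=3-1=2
CMP R1, 0  (cmp 2,0)
JNZ body: taken
ADD R4, R1 → R4=(-52)+2=-50
LOAD R5, [R3] → R5=M[204]=2
SUB R4, R5 → R4=(-50)-2=-52
SUB R4, R5 → R4=(-52)-2=-54
ADD R3, 4 → R3=204+4=208
SUB R1, 1 → R1=2-1=1
CMP R1, 0  (cmp 1,0)
JNZ body: taken
ADD R4, R1 → R4=(-54)+1=-53
LOAD R5, [R3] → R5=M[208]=-1
SUB R4, R5 → R4=(-53)-(-1)=-52
SUB R4, R5 → R4=(-52)-(-1)=-51
ADD R3, 4 → R3=208+4=212
SUB R1, 1 → R1=1-1=0
CMP R1, 0  (cmp 0,0)
JNZ body: not taken
halt.

212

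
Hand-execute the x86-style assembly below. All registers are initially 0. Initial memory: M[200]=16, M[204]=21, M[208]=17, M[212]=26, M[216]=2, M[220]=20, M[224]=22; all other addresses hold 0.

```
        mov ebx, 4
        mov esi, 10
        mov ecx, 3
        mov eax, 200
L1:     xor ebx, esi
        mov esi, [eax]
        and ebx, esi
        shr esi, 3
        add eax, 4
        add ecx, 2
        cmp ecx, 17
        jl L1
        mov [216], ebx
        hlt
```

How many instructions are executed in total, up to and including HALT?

62

after mov ebx, 4: ebx=4
after mov esi, 10: esi=10
after mov ecx, 3: ecx=3
after mov eax, 200: eax=200
after xor ebx, esi: ebx=4^10=14
after mov esi, [eax]: esi=M[200]=16
after and ebx, esi: ebx=14&16=0
after shr esi, 3: esi=16>>3=2
after add eax, 4: eax=200+4=204
after add ecx, 2: ecx=3+2=5
cmp ecx, 17  (cmp 5,17)
jl L1: taken
after xor ebx, esi: ebx=0^2=2
after mov esi, [eax]: esi=M[204]=21
after and ebx, esi: ebx=2&21=0
after shr esi, 3: esi=21>>3=2
after add eax, 4: eax=204+4=208
after add ecx, 2: ecx=5+2=7
cmp ecx, 17  (cmp 7,17)
jl L1: taken
after xor ebx, esi: ebx=0^2=2
after mov esi, [eax]: esi=M[208]=17
after and ebx, esi: ebx=2&17=0
after shr esi, 3: esi=17>>3=2
after add eax, 4: eax=208+4=212
after add ecx, 2: ecx=7+2=9
cmp ecx, 17  (cmp 9,17)
jl L1: taken
after xor ebx, esi: ebx=0^2=2
after mov esi, [eax]: esi=M[212]=26
after and ebx, esi: ebx=2&26=2
after shr esi, 3: esi=26>>3=3
after add eax, 4: eax=212+4=216
after add ecx, 2: ecx=9+2=11
cmp ecx, 17  (cmp 11,17)
jl L1: taken
after xor ebx, esi: ebx=2^3=1
after mov esi, [eax]: esi=M[216]=2
after and ebx, esi: ebx=1&2=0
after shr esi, 3: esi=2>>3=0
after add eax, 4: eax=216+4=220
after add ecx, 2: ecx=11+2=13
cmp ecx, 17  (cmp 13,17)
jl L1: taken
after xor ebx, esi: ebx=0^0=0
after mov esi, [eax]: esi=M[220]=20
after and ebx, esi: ebx=0&20=0
after shr esi, 3: esi=20>>3=2
after add eax, 4: eax=220+4=224
after add ecx, 2: ecx=13+2=15
cmp ecx, 17  (cmp 15,17)
jl L1: taken
after xor ebx, esi: ebx=0^2=2
after mov esi, [eax]: esi=M[224]=22
after and ebx, esi: ebx=2&22=2
after shr esi, 3: esi=22>>3=2
after add eax, 4: eax=224+4=228
after add ecx, 2: ecx=15+2=17
cmp ecx, 17  (cmp 17,17)
jl L1: not taken
mov [216], ebx → M[216]=2
halt.
Total executed instructions: 62.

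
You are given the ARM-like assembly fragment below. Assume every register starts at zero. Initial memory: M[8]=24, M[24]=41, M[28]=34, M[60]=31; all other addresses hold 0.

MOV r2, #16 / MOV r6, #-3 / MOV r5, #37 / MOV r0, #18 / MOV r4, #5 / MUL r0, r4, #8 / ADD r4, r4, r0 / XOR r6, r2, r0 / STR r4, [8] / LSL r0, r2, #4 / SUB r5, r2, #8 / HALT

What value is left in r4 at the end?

45

after MOV r2, #16: r2=16
after MOV r6, #-3: r6=-3
after MOV r5, #37: r5=37
after MOV r0, #18: r0=18
after MOV r4, #5: r4=5
after MUL r0, r4, #8: r0=5*8=40
after ADD r4, r4, r0: r4=5+40=45
after XOR r6, r2, r0: r6=16^40=56
STR r4, [8] → M[8]=45
after LSL r0, r2, #4: r0=16<<4=256
after SUB r5, r2, #8: r5=16-8=8
halt.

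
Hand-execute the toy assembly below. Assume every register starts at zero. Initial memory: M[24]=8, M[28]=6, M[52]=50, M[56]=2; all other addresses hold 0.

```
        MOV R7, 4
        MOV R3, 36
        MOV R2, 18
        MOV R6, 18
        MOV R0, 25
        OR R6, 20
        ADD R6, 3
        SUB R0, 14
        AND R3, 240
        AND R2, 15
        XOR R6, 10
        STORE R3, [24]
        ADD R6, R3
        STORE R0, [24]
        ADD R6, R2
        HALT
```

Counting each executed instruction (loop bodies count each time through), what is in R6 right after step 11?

after MOV R7, 4: R7=4
after MOV R3, 36: R3=36
after MOV R2, 18: R2=18
after MOV R6, 18: R6=18
after MOV R0, 25: R0=25
after OR R6, 20: R6=18|20=22
after ADD R6, 3: R6=22+3=25
after SUB R0, 14: R0=25-14=11
after AND R3, 240: R3=36&240=32
after AND R2, 15: R2=18&15=2
after XOR R6, 10: R6=25^10=19
After step 11: R6 = 19.

19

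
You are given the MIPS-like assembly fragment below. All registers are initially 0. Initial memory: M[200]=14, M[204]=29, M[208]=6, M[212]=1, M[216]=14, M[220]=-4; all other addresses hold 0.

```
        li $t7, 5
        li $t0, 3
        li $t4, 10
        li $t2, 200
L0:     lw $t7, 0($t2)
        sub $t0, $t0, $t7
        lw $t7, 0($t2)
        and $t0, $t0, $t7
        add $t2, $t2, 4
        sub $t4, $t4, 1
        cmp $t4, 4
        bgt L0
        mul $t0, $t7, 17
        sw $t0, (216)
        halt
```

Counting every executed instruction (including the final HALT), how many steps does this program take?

after li $t7, 5: $t7=5
after li $t0, 3: $t0=3
after li $t4, 10: $t4=10
after li $t2, 200: $t2=200
after lw $t7, 0($t2): $t7=M[200]=14
after sub $t0, $t0, $t7: $t0=3-14=-11
after lw $t7, 0($t2): $t7=M[200]=14
after and $t0, $t0, $t7: $t0=(-11)&14=4
after add $t2, $t2, 4: $t2=200+4=204
after sub $t4, $t4, 1: $t4=10-1=9
cmp $t4, 4  (cmp 9,4)
bgt L0: taken
after lw $t7, 0($t2): $t7=M[204]=29
after sub $t0, $t0, $t7: $t0=4-29=-25
after lw $t7, 0($t2): $t7=M[204]=29
after and $t0, $t0, $t7: $t0=(-25)&29=5
after add $t2, $t2, 4: $t2=204+4=208
after sub $t4, $t4, 1: $t4=9-1=8
cmp $t4, 4  (cmp 8,4)
bgt L0: taken
after lw $t7, 0($t2): $t7=M[208]=6
after sub $t0, $t0, $t7: $t0=5-6=-1
after lw $t7, 0($t2): $t7=M[208]=6
after and $t0, $t0, $t7: $t0=(-1)&6=6
after add $t2, $t2, 4: $t2=208+4=212
after sub $t4, $t4, 1: $t4=8-1=7
cmp $t4, 4  (cmp 7,4)
bgt L0: taken
after lw $t7, 0($t2): $t7=M[212]=1
after sub $t0, $t0, $t7: $t0=6-1=5
after lw $t7, 0($t2): $t7=M[212]=1
after and $t0, $t0, $t7: $t0=5&1=1
after add $t2, $t2, 4: $t2=212+4=216
after sub $t4, $t4, 1: $t4=7-1=6
cmp $t4, 4  (cmp 6,4)
bgt L0: taken
after lw $t7, 0($t2): $t7=M[216]=14
after sub $t0, $t0, $t7: $t0=1-14=-13
after lw $t7, 0($t2): $t7=M[216]=14
after and $t0, $t0, $t7: $t0=(-13)&14=2
after add $t2, $t2, 4: $t2=216+4=220
after sub $t4, $t4, 1: $t4=6-1=5
cmp $t4, 4  (cmp 5,4)
bgt L0: taken
after lw $t7, 0($t2): $t7=M[220]=-4
after sub $t0, $t0, $t7: $t0=2-(-4)=6
after lw $t7, 0($t2): $t7=M[220]=-4
after and $t0, $t0, $t7: $t0=6&(-4)=4
after add $t2, $t2, 4: $t2=220+4=224
after sub $t4, $t4, 1: $t4=5-1=4
cmp $t4, 4  (cmp 4,4)
bgt L0: not taken
after mul $t0, $t7, 17: $t0=(-4)*17=-68
sw $t0, (216) → M[216]=-68
halt.
Total executed instructions: 55.

55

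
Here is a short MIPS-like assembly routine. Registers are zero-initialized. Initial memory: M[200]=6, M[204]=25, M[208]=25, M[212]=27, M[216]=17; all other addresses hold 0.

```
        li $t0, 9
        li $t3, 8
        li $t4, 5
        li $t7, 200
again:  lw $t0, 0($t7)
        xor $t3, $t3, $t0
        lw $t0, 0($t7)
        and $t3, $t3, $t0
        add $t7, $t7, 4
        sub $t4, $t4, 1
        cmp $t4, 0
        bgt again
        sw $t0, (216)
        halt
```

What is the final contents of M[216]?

after li $t0, 9: $t0=9
after li $t3, 8: $t3=8
after li $t4, 5: $t4=5
after li $t7, 200: $t7=200
after lw $t0, 0($t7): $t0=M[200]=6
after xor $t3, $t3, $t0: $t3=8^6=14
after lw $t0, 0($t7): $t0=M[200]=6
after and $t3, $t3, $t0: $t3=14&6=6
after add $t7, $t7, 4: $t7=200+4=204
after sub $t4, $t4, 1: $t4=5-1=4
cmp $t4, 0  (cmp 4,0)
bgt again: taken
after lw $t0, 0($t7): $t0=M[204]=25
after xor $t3, $t3, $t0: $t3=6^25=31
after lw $t0, 0($t7): $t0=M[204]=25
after and $t3, $t3, $t0: $t3=31&25=25
after add $t7, $t7, 4: $t7=204+4=208
after sub $t4, $t4, 1: $t4=4-1=3
cmp $t4, 0  (cmp 3,0)
bgt again: taken
after lw $t0, 0($t7): $t0=M[208]=25
after xor $t3, $t3, $t0: $t3=25^25=0
after lw $t0, 0($t7): $t0=M[208]=25
after and $t3, $t3, $t0: $t3=0&25=0
after add $t7, $t7, 4: $t7=208+4=212
after sub $t4, $t4, 1: $t4=3-1=2
cmp $t4, 0  (cmp 2,0)
bgt again: taken
after lw $t0, 0($t7): $t0=M[212]=27
after xor $t3, $t3, $t0: $t3=0^27=27
after lw $t0, 0($t7): $t0=M[212]=27
after and $t3, $t3, $t0: $t3=27&27=27
after add $t7, $t7, 4: $t7=212+4=216
after sub $t4, $t4, 1: $t4=2-1=1
cmp $t4, 0  (cmp 1,0)
bgt again: taken
after lw $t0, 0($t7): $t0=M[216]=17
after xor $t3, $t3, $t0: $t3=27^17=10
after lw $t0, 0($t7): $t0=M[216]=17
after and $t3, $t3, $t0: $t3=10&17=0
after add $t7, $t7, 4: $t7=216+4=220
after sub $t4, $t4, 1: $t4=1-1=0
cmp $t4, 0  (cmp 0,0)
bgt again: not taken
sw $t0, (216) → M[216]=17
halt.

17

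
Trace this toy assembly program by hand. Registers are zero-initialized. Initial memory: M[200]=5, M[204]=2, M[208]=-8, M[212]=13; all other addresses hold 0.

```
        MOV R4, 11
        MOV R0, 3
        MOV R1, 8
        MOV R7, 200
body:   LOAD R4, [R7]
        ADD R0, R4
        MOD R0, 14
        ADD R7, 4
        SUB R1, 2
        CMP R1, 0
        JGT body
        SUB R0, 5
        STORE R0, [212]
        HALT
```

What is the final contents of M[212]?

MOV R4, 11 → R4=11
MOV R0, 3 → R0=3
MOV R1, 8 → R1=8
MOV R7, 200 → R7=200
LOAD R4, [R7] → R4=M[200]=5
ADD R0, R4 → R0=3+5=8
MOD R0, 14 → R0=8%14=8
ADD R7, 4 → R7=200+4=204
SUB R1, 2 → R1=8-2=6
CMP R1, 0  (cmp 6,0)
JGT body: taken
LOAD R4, [R7] → R4=M[204]=2
ADD R0, R4 → R0=8+2=10
MOD R0, 14 → R0=10%14=10
ADD R7, 4 → R7=204+4=208
SUB R1, 2 → R1=6-2=4
CMP R1, 0  (cmp 4,0)
JGT body: taken
LOAD R4, [R7] → R4=M[208]=-8
ADD R0, R4 → R0=10+(-8)=2
MOD R0, 14 → R0=2%14=2
ADD R7, 4 → R7=208+4=212
SUB R1, 2 → R1=4-2=2
CMP R1, 0  (cmp 2,0)
JGT body: taken
LOAD R4, [R7] → R4=M[212]=13
ADD R0, R4 → R0=2+13=15
MOD R0, 14 → R0=15%14=1
ADD R7, 4 → R7=212+4=216
SUB R1, 2 → R1=2-2=0
CMP R1, 0  (cmp 0,0)
JGT body: not taken
SUB R0, 5 → R0=1-5=-4
STORE R0, [212] → M[212]=-4
halt.

-4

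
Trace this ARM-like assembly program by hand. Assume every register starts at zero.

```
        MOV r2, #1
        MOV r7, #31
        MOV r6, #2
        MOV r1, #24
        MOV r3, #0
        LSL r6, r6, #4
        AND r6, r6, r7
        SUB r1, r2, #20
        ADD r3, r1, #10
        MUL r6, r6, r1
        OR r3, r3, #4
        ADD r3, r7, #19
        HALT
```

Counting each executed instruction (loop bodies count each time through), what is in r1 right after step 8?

MOV r2, #1 → r2=1
MOV r7, #31 → r7=31
MOV r6, #2 → r6=2
MOV r1, #24 → r1=24
MOV r3, #0 → r3=0
LSL r6, r6, #4 → r6=2<<4=32
AND r6, r6, r7 → r6=32&31=0
SUB r1, r2, #20 → r1=1-20=-19
After step 8: r1 = -19.

-19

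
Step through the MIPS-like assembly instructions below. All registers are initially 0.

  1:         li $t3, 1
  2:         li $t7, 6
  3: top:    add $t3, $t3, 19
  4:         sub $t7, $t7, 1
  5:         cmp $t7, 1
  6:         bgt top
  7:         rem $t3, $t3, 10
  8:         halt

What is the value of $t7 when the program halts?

after li $t3, 1: $t3=1
after li $t7, 6: $t7=6
after add $t3, $t3, 19: $t3=1+19=20
after sub $t7, $t7, 1: $t7=6-1=5
cmp $t7, 1  (cmp 5,1)
bgt top: taken
after add $t3, $t3, 19: $t3=20+19=39
after sub $t7, $t7, 1: $t7=5-1=4
cmp $t7, 1  (cmp 4,1)
bgt top: taken
after add $t3, $t3, 19: $t3=39+19=58
after sub $t7, $t7, 1: $t7=4-1=3
cmp $t7, 1  (cmp 3,1)
bgt top: taken
after add $t3, $t3, 19: $t3=58+19=77
after sub $t7, $t7, 1: $t7=3-1=2
cmp $t7, 1  (cmp 2,1)
bgt top: taken
after add $t3, $t3, 19: $t3=77+19=96
after sub $t7, $t7, 1: $t7=2-1=1
cmp $t7, 1  (cmp 1,1)
bgt top: not taken
after rem $t3, $t3, 10: $t3=96%10=6
halt.

1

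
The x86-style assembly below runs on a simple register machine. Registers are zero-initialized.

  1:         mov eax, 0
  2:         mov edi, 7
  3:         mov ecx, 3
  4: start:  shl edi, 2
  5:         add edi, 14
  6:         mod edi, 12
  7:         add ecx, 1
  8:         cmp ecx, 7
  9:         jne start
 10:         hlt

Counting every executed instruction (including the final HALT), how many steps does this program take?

28

mov eax, 0 → eax=0
mov edi, 7 → edi=7
mov ecx, 3 → ecx=3
shl edi, 2 → edi=7<<2=28
add edi, 14 → edi=28+14=42
mod edi, 12 → edi=42%12=6
add ecx, 1 → ecx=3+1=4
cmp ecx, 7  (cmp 4,7)
jne start: taken
shl edi, 2 → edi=6<<2=24
add edi, 14 → edi=24+14=38
mod edi, 12 → edi=38%12=2
add ecx, 1 → ecx=4+1=5
cmp ecx, 7  (cmp 5,7)
jne start: taken
shl edi, 2 → edi=2<<2=8
add edi, 14 → edi=8+14=22
mod edi, 12 → edi=22%12=10
add ecx, 1 → ecx=5+1=6
cmp ecx, 7  (cmp 6,7)
jne start: taken
shl edi, 2 → edi=10<<2=40
add edi, 14 → edi=40+14=54
mod edi, 12 → edi=54%12=6
add ecx, 1 → ecx=6+1=7
cmp ecx, 7  (cmp 7,7)
jne start: not taken
halt.
Total executed instructions: 28.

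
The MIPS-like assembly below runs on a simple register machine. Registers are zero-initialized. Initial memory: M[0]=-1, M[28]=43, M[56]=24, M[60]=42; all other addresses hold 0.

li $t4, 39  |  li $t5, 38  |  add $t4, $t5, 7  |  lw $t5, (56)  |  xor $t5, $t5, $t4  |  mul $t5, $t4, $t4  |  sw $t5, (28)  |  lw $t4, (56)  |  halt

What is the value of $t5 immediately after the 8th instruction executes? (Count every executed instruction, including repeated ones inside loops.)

2025

after li $t4, 39: $t4=39
after li $t5, 38: $t5=38
after add $t4, $t5, 7: $t4=38+7=45
after lw $t5, (56): $t5=M[56]=24
after xor $t5, $t5, $t4: $t5=24^45=53
after mul $t5, $t4, $t4: $t5=45*45=2025
sw $t5, (28) → M[28]=2025
after lw $t4, (56): $t4=M[56]=24
After step 8: $t5 = 2025.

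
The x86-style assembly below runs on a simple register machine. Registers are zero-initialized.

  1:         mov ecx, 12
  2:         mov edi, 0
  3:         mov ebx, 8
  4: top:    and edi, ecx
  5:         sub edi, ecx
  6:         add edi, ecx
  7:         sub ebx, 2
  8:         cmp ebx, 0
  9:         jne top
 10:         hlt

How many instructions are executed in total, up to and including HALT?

after mov ecx, 12: ecx=12
after mov edi, 0: edi=0
after mov ebx, 8: ebx=8
after and edi, ecx: edi=0&12=0
after sub edi, ecx: edi=0-12=-12
after add edi, ecx: edi=(-12)+12=0
after sub ebx, 2: ebx=8-2=6
cmp ebx, 0  (cmp 6,0)
jne top: taken
after and edi, ecx: edi=0&12=0
after sub edi, ecx: edi=0-12=-12
after add edi, ecx: edi=(-12)+12=0
after sub ebx, 2: ebx=6-2=4
cmp ebx, 0  (cmp 4,0)
jne top: taken
after and edi, ecx: edi=0&12=0
after sub edi, ecx: edi=0-12=-12
after add edi, ecx: edi=(-12)+12=0
after sub ebx, 2: ebx=4-2=2
cmp ebx, 0  (cmp 2,0)
jne top: taken
after and edi, ecx: edi=0&12=0
after sub edi, ecx: edi=0-12=-12
after add edi, ecx: edi=(-12)+12=0
after sub ebx, 2: ebx=2-2=0
cmp ebx, 0  (cmp 0,0)
jne top: not taken
halt.
Total executed instructions: 28.

28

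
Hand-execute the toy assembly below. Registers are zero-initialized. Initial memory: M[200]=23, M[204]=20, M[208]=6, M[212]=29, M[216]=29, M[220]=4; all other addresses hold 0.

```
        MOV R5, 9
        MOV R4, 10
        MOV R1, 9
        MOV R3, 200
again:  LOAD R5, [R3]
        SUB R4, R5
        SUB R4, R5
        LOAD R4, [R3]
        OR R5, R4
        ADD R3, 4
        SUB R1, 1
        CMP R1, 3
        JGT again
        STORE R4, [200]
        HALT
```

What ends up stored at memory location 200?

R5=9
R4=10
R1=9
R3=200
R5=M[200]=23
R4=10-23=-13
R4=(-13)-23=-36
R4=M[200]=23
R5=23|23=23
R3=200+4=204
R1=9-1=8
CMP R1, 3  (cmp 8,3)
JGT again: taken
R5=M[204]=20
R4=23-20=3
R4=3-20=-17
R4=M[204]=20
R5=20|20=20
R3=204+4=208
R1=8-1=7
CMP R1, 3  (cmp 7,3)
JGT again: taken
R5=M[208]=6
R4=20-6=14
R4=14-6=8
R4=M[208]=6
R5=6|6=6
R3=208+4=212
R1=7-1=6
CMP R1, 3  (cmp 6,3)
JGT again: taken
R5=M[212]=29
R4=6-29=-23
R4=(-23)-29=-52
R4=M[212]=29
R5=29|29=29
R3=212+4=216
R1=6-1=5
CMP R1, 3  (cmp 5,3)
JGT again: taken
R5=M[216]=29
R4=29-29=0
R4=0-29=-29
R4=M[216]=29
R5=29|29=29
R3=216+4=220
R1=5-1=4
CMP R1, 3  (cmp 4,3)
JGT again: taken
R5=M[220]=4
R4=29-4=25
R4=25-4=21
R4=M[220]=4
R5=4|4=4
R3=220+4=224
R1=4-1=3
CMP R1, 3  (cmp 3,3)
JGT again: not taken
STORE R4, [200] → M[200]=4
halt.

4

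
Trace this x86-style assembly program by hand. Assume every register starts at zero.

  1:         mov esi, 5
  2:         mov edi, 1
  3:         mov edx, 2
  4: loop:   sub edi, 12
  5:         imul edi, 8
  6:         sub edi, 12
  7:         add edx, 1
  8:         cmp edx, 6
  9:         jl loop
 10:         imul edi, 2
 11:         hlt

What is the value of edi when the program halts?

esi=5
edi=1
edx=2
edi=1-12=-11
edi=(-11)*8=-88
edi=(-88)-12=-100
edx=2+1=3
cmp edx, 6  (cmp 3,6)
jl loop: taken
edi=(-100)-12=-112
edi=(-112)*8=-896
edi=(-896)-12=-908
edx=3+1=4
cmp edx, 6  (cmp 4,6)
jl loop: taken
edi=(-908)-12=-920
edi=(-920)*8=-7360
edi=(-7360)-12=-7372
edx=4+1=5
cmp edx, 6  (cmp 5,6)
jl loop: taken
edi=(-7372)-12=-7384
edi=(-7384)*8=-59072
edi=(-59072)-12=-59084
edx=5+1=6
cmp edx, 6  (cmp 6,6)
jl loop: not taken
edi=(-59084)*2=-118168
halt.

-118168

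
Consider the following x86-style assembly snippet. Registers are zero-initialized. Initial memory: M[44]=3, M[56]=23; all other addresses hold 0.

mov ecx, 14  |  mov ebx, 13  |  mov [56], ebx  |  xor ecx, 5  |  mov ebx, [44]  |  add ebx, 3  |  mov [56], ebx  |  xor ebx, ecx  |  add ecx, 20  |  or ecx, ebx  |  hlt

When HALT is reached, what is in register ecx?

mov ecx, 14 → ecx=14
mov ebx, 13 → ebx=13
mov [56], ebx → M[56]=13
xor ecx, 5 → ecx=14^5=11
mov ebx, [44] → ebx=M[44]=3
add ebx, 3 → ebx=3+3=6
mov [56], ebx → M[56]=6
xor ebx, ecx → ebx=6^11=13
add ecx, 20 → ecx=11+20=31
or ecx, ebx → ecx=31|13=31
halt.

31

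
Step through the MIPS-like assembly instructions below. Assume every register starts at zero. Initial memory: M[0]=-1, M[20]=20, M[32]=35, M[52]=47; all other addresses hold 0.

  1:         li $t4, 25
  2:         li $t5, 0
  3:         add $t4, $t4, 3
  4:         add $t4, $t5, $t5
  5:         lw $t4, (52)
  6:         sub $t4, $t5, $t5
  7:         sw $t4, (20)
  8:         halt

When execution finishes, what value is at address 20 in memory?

li $t4, 25 → $t4=25
li $t5, 0 → $t5=0
add $t4, $t4, 3 → $t4=25+3=28
add $t4, $t5, $t5 → $t4=0+0=0
lw $t4, (52) → $t4=M[52]=47
sub $t4, $t5, $t5 → $t4=0-0=0
sw $t4, (20) → M[20]=0
halt.

0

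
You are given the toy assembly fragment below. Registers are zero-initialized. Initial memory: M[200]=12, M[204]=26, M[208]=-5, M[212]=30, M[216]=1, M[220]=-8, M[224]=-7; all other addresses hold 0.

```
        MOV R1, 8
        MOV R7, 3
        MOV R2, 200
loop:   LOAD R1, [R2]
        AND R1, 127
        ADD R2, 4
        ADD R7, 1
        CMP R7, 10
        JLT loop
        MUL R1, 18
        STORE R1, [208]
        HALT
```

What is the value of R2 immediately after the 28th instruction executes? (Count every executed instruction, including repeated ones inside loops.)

216

after MOV R1, 8: R1=8
after MOV R7, 3: R7=3
after MOV R2, 200: R2=200
after LOAD R1, [R2]: R1=M[200]=12
after AND R1, 127: R1=12&127=12
after ADD R2, 4: R2=200+4=204
after ADD R7, 1: R7=3+1=4
CMP R7, 10  (cmp 4,10)
JLT loop: taken
after LOAD R1, [R2]: R1=M[204]=26
after AND R1, 127: R1=26&127=26
after ADD R2, 4: R2=204+4=208
after ADD R7, 1: R7=4+1=5
CMP R7, 10  (cmp 5,10)
JLT loop: taken
after LOAD R1, [R2]: R1=M[208]=-5
after AND R1, 127: R1=(-5)&127=123
after ADD R2, 4: R2=208+4=212
after ADD R7, 1: R7=5+1=6
CMP R7, 10  (cmp 6,10)
JLT loop: taken
after LOAD R1, [R2]: R1=M[212]=30
after AND R1, 127: R1=30&127=30
after ADD R2, 4: R2=212+4=216
after ADD R7, 1: R7=6+1=7
CMP R7, 10  (cmp 7,10)
JLT loop: taken
after LOAD R1, [R2]: R1=M[216]=1
After step 28: R2 = 216.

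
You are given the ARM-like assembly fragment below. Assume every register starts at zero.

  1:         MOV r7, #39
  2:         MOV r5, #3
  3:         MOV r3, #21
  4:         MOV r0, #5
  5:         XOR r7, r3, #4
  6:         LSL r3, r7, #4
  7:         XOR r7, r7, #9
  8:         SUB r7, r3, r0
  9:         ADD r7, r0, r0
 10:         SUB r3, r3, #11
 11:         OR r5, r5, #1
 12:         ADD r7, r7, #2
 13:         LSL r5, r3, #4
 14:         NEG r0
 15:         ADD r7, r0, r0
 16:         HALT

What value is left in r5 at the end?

r7=39
r5=3
r3=21
r0=5
r7=21^4=17
r3=17<<4=272
r7=17^9=24
r7=272-5=267
r7=5+5=10
r3=272-11=261
r5=3|1=3
r7=10+2=12
r5=261<<4=4176
r0=-(5)=-5
r7=(-5)+(-5)=-10
halt.

4176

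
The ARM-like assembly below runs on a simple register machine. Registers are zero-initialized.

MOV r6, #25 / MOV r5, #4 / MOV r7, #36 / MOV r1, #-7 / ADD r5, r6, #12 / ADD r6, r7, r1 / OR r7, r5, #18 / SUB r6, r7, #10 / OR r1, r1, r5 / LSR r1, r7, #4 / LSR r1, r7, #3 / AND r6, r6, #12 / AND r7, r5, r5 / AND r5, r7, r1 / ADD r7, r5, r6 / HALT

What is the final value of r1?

MOV r6, #25 → r6=25
MOV r5, #4 → r5=4
MOV r7, #36 → r7=36
MOV r1, #-7 → r1=-7
ADD r5, r6, #12 → r5=25+12=37
ADD r6, r7, r1 → r6=36+(-7)=29
OR r7, r5, #18 → r7=37|18=55
SUB r6, r7, #10 → r6=55-10=45
OR r1, r1, r5 → r1=(-7)|37=-3
LSR r1, r7, #4 → r1=55>>4=3
LSR r1, r7, #3 → r1=55>>3=6
AND r6, r6, #12 → r6=45&12=12
AND r7, r5, r5 → r7=37&37=37
AND r5, r7, r1 → r5=37&6=4
ADD r7, r5, r6 → r7=4+12=16
halt.

6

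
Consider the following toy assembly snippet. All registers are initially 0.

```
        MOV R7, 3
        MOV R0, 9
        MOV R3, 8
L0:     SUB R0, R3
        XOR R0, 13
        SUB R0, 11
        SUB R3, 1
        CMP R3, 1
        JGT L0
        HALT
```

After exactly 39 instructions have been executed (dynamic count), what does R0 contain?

R7=3
R0=9
R3=8
R0=9-8=1
R0=1^13=12
R0=12-11=1
R3=8-1=7
CMP R3, 1  (cmp 7,1)
JGT L0: taken
R0=1-7=-6
R0=(-6)^13=-9
R0=(-9)-11=-20
R3=7-1=6
CMP R3, 1  (cmp 6,1)
JGT L0: taken
R0=(-20)-6=-26
R0=(-26)^13=-21
R0=(-21)-11=-32
R3=6-1=5
CMP R3, 1  (cmp 5,1)
JGT L0: taken
R0=(-32)-5=-37
R0=(-37)^13=-42
R0=(-42)-11=-53
R3=5-1=4
CMP R3, 1  (cmp 4,1)
JGT L0: taken
R0=(-53)-4=-57
R0=(-57)^13=-54
R0=(-54)-11=-65
R3=4-1=3
CMP R3, 1  (cmp 3,1)
JGT L0: taken
R0=(-65)-3=-68
R0=(-68)^13=-79
R0=(-79)-11=-90
R3=3-1=2
CMP R3, 1  (cmp 2,1)
JGT L0: taken
After step 39: R0 = -90.

-90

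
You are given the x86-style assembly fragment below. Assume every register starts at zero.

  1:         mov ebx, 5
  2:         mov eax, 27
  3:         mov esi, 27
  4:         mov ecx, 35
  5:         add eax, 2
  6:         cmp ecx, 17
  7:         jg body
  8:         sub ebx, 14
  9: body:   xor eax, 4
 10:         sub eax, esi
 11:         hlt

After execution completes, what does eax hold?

-2

ebx=5
eax=27
esi=27
ecx=35
eax=27+2=29
cmp ecx, 17  (cmp 35,17)
jg body: taken
eax=29^4=25
eax=25-27=-2
halt.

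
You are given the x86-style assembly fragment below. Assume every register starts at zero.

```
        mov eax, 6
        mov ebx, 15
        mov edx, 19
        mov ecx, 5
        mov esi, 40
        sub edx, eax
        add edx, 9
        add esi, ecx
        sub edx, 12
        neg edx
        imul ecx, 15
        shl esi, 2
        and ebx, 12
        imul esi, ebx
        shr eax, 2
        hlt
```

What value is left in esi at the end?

mov eax, 6 → eax=6
mov ebx, 15 → ebx=15
mov edx, 19 → edx=19
mov ecx, 5 → ecx=5
mov esi, 40 → esi=40
sub edx, eax → edx=19-6=13
add edx, 9 → edx=13+9=22
add esi, ecx → esi=40+5=45
sub edx, 12 → edx=22-12=10
neg edx → edx=-(10)=-10
imul ecx, 15 → ecx=5*15=75
shl esi, 2 → esi=45<<2=180
and ebx, 12 → ebx=15&12=12
imul esi, ebx → esi=180*12=2160
shr eax, 2 → eax=6>>2=1
halt.

2160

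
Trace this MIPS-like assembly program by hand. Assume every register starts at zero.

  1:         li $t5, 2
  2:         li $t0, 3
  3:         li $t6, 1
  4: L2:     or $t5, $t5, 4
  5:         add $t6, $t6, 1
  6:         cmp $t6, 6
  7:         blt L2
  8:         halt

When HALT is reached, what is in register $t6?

6

$t5=2
$t0=3
$t6=1
$t5=2|4=6
$t6=1+1=2
cmp $t6, 6  (cmp 2,6)
blt L2: taken
$t5=6|4=6
$t6=2+1=3
cmp $t6, 6  (cmp 3,6)
blt L2: taken
$t5=6|4=6
$t6=3+1=4
cmp $t6, 6  (cmp 4,6)
blt L2: taken
$t5=6|4=6
$t6=4+1=5
cmp $t6, 6  (cmp 5,6)
blt L2: taken
$t5=6|4=6
$t6=5+1=6
cmp $t6, 6  (cmp 6,6)
blt L2: not taken
halt.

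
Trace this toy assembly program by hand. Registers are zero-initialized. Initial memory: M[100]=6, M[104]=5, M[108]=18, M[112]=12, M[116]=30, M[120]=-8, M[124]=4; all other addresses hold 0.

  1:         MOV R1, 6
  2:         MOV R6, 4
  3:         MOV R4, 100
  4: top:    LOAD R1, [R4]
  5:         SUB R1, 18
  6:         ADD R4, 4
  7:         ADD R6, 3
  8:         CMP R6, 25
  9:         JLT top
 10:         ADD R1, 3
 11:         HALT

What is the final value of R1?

after MOV R1, 6: R1=6
after MOV R6, 4: R6=4
after MOV R4, 100: R4=100
after LOAD R1, [R4]: R1=M[100]=6
after SUB R1, 18: R1=6-18=-12
after ADD R4, 4: R4=100+4=104
after ADD R6, 3: R6=4+3=7
CMP R6, 25  (cmp 7,25)
JLT top: taken
after LOAD R1, [R4]: R1=M[104]=5
after SUB R1, 18: R1=5-18=-13
after ADD R4, 4: R4=104+4=108
after ADD R6, 3: R6=7+3=10
CMP R6, 25  (cmp 10,25)
JLT top: taken
after LOAD R1, [R4]: R1=M[108]=18
after SUB R1, 18: R1=18-18=0
after ADD R4, 4: R4=108+4=112
after ADD R6, 3: R6=10+3=13
CMP R6, 25  (cmp 13,25)
JLT top: taken
after LOAD R1, [R4]: R1=M[112]=12
after SUB R1, 18: R1=12-18=-6
after ADD R4, 4: R4=112+4=116
after ADD R6, 3: R6=13+3=16
CMP R6, 25  (cmp 16,25)
JLT top: taken
after LOAD R1, [R4]: R1=M[116]=30
after SUB R1, 18: R1=30-18=12
after ADD R4, 4: R4=116+4=120
after ADD R6, 3: R6=16+3=19
CMP R6, 25  (cmp 19,25)
JLT top: taken
after LOAD R1, [R4]: R1=M[120]=-8
after SUB R1, 18: R1=(-8)-18=-26
after ADD R4, 4: R4=120+4=124
after ADD R6, 3: R6=19+3=22
CMP R6, 25  (cmp 22,25)
JLT top: taken
after LOAD R1, [R4]: R1=M[124]=4
after SUB R1, 18: R1=4-18=-14
after ADD R4, 4: R4=124+4=128
after ADD R6, 3: R6=22+3=25
CMP R6, 25  (cmp 25,25)
JLT top: not taken
after ADD R1, 3: R1=(-14)+3=-11
halt.

-11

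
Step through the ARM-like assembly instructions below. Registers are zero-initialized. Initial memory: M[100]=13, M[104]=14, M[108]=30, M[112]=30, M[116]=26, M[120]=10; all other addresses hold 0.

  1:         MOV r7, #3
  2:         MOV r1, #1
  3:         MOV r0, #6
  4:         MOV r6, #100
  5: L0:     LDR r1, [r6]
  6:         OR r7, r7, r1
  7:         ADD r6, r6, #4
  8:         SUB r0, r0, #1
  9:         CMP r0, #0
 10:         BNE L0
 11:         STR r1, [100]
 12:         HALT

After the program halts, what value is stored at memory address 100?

MOV r7, #3 → r7=3
MOV r1, #1 → r1=1
MOV r0, #6 → r0=6
MOV r6, #100 → r6=100
LDR r1, [r6] → r1=M[100]=13
OR r7, r7, r1 → r7=3|13=15
ADD r6, r6, #4 → r6=100+4=104
SUB r0, r0, #1 → r0=6-1=5
CMP r0, #0  (cmp 5,0)
BNE L0: taken
LDR r1, [r6] → r1=M[104]=14
OR r7, r7, r1 → r7=15|14=15
ADD r6, r6, #4 → r6=104+4=108
SUB r0, r0, #1 → r0=5-1=4
CMP r0, #0  (cmp 4,0)
BNE L0: taken
LDR r1, [r6] → r1=M[108]=30
OR r7, r7, r1 → r7=15|30=31
ADD r6, r6, #4 → r6=108+4=112
SUB r0, r0, #1 → r0=4-1=3
CMP r0, #0  (cmp 3,0)
BNE L0: taken
LDR r1, [r6] → r1=M[112]=30
OR r7, r7, r1 → r7=31|30=31
ADD r6, r6, #4 → r6=112+4=116
SUB r0, r0, #1 → r0=3-1=2
CMP r0, #0  (cmp 2,0)
BNE L0: taken
LDR r1, [r6] → r1=M[116]=26
OR r7, r7, r1 → r7=31|26=31
ADD r6, r6, #4 → r6=116+4=120
SUB r0, r0, #1 → r0=2-1=1
CMP r0, #0  (cmp 1,0)
BNE L0: taken
LDR r1, [r6] → r1=M[120]=10
OR r7, r7, r1 → r7=31|10=31
ADD r6, r6, #4 → r6=120+4=124
SUB r0, r0, #1 → r0=1-1=0
CMP r0, #0  (cmp 0,0)
BNE L0: not taken
STR r1, [100] → M[100]=10
halt.

10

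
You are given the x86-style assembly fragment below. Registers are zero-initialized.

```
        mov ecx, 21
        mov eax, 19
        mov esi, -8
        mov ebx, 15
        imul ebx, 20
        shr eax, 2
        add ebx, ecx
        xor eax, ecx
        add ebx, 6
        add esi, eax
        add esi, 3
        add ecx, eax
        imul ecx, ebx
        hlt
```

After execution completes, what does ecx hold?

ecx=21
eax=19
esi=-8
ebx=15
ebx=15*20=300
eax=19>>2=4
ebx=300+21=321
eax=4^21=17
ebx=321+6=327
esi=(-8)+17=9
esi=9+3=12
ecx=21+17=38
ecx=38*327=12426
halt.

12426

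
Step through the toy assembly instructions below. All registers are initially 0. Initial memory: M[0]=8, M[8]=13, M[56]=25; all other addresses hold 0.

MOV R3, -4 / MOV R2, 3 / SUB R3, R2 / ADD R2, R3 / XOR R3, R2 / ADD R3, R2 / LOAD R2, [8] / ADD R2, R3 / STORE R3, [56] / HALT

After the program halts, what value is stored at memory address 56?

MOV R3, -4 → R3=-4
MOV R2, 3 → R2=3
SUB R3, R2 → R3=(-4)-3=-7
ADD R2, R3 → R2=3+(-7)=-4
XOR R3, R2 → R3=(-7)^(-4)=5
ADD R3, R2 → R3=5+(-4)=1
LOAD R2, [8] → R2=M[8]=13
ADD R2, R3 → R2=13+1=14
STORE R3, [56] → M[56]=1
halt.

1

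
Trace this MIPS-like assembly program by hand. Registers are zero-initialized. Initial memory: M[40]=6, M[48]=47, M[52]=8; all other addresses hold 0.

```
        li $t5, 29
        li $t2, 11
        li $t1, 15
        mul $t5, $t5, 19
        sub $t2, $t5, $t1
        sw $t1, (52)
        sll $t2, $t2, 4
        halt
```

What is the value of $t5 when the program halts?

after li $t5, 29: $t5=29
after li $t2, 11: $t2=11
after li $t1, 15: $t1=15
after mul $t5, $t5, 19: $t5=29*19=551
after sub $t2, $t5, $t1: $t2=551-15=536
sw $t1, (52) → M[52]=15
after sll $t2, $t2, 4: $t2=536<<4=8576
halt.

551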